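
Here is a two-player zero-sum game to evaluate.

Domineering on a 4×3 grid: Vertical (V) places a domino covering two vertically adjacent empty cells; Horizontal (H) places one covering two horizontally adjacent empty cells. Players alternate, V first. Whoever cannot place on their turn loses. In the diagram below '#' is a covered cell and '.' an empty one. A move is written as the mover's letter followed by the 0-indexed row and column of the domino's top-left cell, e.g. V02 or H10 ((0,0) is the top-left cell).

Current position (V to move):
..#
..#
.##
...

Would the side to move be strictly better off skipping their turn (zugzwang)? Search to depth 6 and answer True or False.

[..#/..#/.##/...] V move#1: V00:+1/#.#/#.#/.##/...*, V01:+1/.##/.##/.##/..., V10:-1/..#/#.#/###/..., V20:-1/..#/..#/###/#..
[#.#/#.#/.##/...] H move#2: H30:-1/#.#/#.#/.##/##.*, H31:-1/#.#/#.#/.##/.##
[#.#/#.#/.##/##.] V move#3: V01:+1/###/###/.##/##.*
[###/###/.##/##.] end (terminal -1, H#4); searched ..#/..#/.##/... to 6
if V skipped the turn, H would face:
~ [..#/..#/.##/...] H move#1: H00:+1/###/..#/.##/...*, H10:+1/..#/###/.##/..., H30:-1/..#/..#/.##/##., H31:-1/..#/..#/.##/.##
~ [###/..#/.##/...] V move#2: V10:-1/###/#.#/###/...*, V20:-1/###/..#/###/#..
~ [###/#.#/###/...] H move#3: H30:+1/###/#.#/###/##.*, H31:+1/###/#.#/###/.##
~ [###/#.#/###/##.] end (terminal -1, V#4); searched ..#/..#/.##/... to 6
compare (V): move=+1 vs pass=-1

zugzwang(..#/..#/.##/..., V) = False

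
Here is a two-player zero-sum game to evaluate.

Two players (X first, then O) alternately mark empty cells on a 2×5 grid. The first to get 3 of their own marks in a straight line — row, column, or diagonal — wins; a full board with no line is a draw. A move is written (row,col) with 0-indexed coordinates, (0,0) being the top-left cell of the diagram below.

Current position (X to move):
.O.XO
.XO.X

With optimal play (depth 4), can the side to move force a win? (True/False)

p1 X@[.O.XO/.XO.X]: (0,0)[XO.XO/.XO.X]+0* (0,2)[.OXXO/.XO.X]+0 (1,0)[.O.XO/XXO.X]+0 (1,3)[.O.XO/.XOXX]+0
p2 O@[XO.XO/.XO.X]: (0,2)[XOOXO/.XO.X]+0* (1,0)[XO.XO/OXO.X]+0 (1,3)[XO.XO/.XOOX]+0
p3 X@[XOOXO/.XO.X]: (1,0)[XOOXO/XXO.X]+0* (1,3)[XOOXO/.XOXX]+0
p4 O@[XOOXO/XXO.X]: (1,3)[XOOXO/XXOOX]+0*
p5 X@[XOOXO/XXOOX] terminal +0; root [.O.XO/.XO.X] d4

X winning at [.O.XO/.XO.X]: False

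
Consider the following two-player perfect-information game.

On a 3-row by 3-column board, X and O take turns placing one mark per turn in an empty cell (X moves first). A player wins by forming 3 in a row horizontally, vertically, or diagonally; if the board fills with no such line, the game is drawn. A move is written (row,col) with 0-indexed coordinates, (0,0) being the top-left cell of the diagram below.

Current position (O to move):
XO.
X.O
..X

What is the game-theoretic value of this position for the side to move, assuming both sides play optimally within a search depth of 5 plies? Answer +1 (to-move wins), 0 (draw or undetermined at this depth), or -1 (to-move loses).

value(XO./X.O/..X, O) = -1

ply 1, O at XO./X.O/..X | (0,2)=-1→XOO/X.O/..X*; (1,1)=-1→XO./XOO/..X; (2,0)=-1→XO./X.O/O.X; (2,1)=-1→XO./X.O/.OX
ply 2, X at XOO/X.O/..X | (1,1)=+1→XOO/XXO/..X*; (2,0)=+1→XOO/X.O/X.X; (2,1)=+1→XOO/X.O/.XX
ply 3: XOO/XXO/..X is terminal -1 (O); from XO./X.O/..X depth 5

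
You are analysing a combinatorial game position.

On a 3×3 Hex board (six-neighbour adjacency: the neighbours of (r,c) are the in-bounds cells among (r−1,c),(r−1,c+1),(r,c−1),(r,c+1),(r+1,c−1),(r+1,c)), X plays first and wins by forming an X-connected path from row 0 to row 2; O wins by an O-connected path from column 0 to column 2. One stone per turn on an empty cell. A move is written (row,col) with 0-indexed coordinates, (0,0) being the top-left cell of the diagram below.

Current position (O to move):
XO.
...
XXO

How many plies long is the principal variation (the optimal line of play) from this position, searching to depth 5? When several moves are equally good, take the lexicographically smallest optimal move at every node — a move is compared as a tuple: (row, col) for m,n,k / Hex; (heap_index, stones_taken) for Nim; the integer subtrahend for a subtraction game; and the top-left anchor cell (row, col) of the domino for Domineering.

PV length from [XO./.../XXO]: 2 plies

p1 O@[XO./.../XXO]: (0,2)[XOO/.../XXO]-1* (1,0)[XO./O../XXO]-1 (1,1)[XO./.O./XXO]-1 (1,2)[XO./..O/XXO]-1
p2 X@[XOO/.../XXO]: (1,0)[XOO/X../XXO]+1* (1,1)[XOO/.X./XXO]-1 (1,2)[XOO/..X/XXO]-1
p3 O@[XOO/X../XXO] terminal -1; root [XO./.../XXO] d5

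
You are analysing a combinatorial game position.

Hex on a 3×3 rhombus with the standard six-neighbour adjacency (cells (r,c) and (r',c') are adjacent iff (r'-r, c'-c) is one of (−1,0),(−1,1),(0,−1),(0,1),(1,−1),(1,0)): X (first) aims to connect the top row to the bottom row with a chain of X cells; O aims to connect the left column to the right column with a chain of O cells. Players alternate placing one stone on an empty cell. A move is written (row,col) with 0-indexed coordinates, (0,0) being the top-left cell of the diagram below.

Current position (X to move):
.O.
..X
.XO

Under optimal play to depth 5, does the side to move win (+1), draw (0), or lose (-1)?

[.O./..X/.XO] X move#1: (0,0):+1/XO./..X/.XO*, (0,2):+1/.OX/..X/.XO, (1,0):+1/.O./X.X/.XO, (1,1):-1/.O./.XX/.XO, (2,0):-1/.O./..X/XXO
[XO./..X/.XO] O move#2: (0,2):-1/XOO/..X/.XO*, (1,0):-1/XO./O.X/.XO, (1,1):-1/XO./.OX/.XO, (2,0):-1/XO./..X/OXO
[XOO/..X/.XO] X move#3: (1,0):+1/XOO/X.X/.XO*, (1,1):-1/XOO/.XX/.XO, (2,0):-1/XOO/..X/XXO
[XOO/X.X/.XO] O move#4: (1,1):-1/XOO/XOX/.XO*, (2,0):-1/XOO/X.X/OXO
[XOO/XOX/.XO] X move#5: (2,0):+1/XOO/XOX/XXO*
[XOO/XOX/XXO] end (terminal -1, O#6); searched .O./..X/.XO to 5

value(.O./..X/.XO, X) = +1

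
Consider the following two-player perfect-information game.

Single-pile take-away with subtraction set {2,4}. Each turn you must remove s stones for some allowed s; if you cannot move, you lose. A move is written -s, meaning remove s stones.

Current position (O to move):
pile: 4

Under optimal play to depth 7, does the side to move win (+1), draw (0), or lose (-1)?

value(4, O) = +1

[4] O move#1: -2:-1/2, -4:+1/0*
[0] end (terminal -1, X#2); searched 4 to 7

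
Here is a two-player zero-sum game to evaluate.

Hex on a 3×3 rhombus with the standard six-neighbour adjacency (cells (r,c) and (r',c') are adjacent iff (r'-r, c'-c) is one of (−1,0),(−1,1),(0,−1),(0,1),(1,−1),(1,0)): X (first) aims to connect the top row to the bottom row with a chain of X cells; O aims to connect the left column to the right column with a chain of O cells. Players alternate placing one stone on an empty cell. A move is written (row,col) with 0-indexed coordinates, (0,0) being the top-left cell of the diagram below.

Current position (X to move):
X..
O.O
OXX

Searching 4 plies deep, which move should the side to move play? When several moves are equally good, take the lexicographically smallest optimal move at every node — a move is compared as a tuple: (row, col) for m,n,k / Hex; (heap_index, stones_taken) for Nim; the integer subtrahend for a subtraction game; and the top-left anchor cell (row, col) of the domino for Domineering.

X's best at [X../O.O/OXX]: (1,1)

p1 X@[X../O.O/OXX]: (0,1)[XX./O.O/OXX]-1 (0,2)[X.X/O.O/OXX]-1 (1,1)[X../OXO/OXX]+1*
p2 O@[X../OXO/OXX]: (0,1)[XO./OXO/OXX]-1* (0,2)[X.O/OXO/OXX]-1
p3 X@[XO./OXO/OXX]: (0,2)[XOX/OXO/OXX]+1*
p4 O@[XOX/OXO/OXX] terminal -1; root [X../O.O/OXX] d4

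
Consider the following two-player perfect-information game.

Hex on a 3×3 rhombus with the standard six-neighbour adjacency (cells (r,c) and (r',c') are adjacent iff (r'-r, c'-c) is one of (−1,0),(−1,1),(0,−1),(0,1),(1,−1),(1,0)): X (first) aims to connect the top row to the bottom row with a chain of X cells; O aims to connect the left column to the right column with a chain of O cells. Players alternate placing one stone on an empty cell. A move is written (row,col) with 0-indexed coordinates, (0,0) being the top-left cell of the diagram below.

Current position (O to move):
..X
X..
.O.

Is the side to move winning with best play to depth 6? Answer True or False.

O winning at [..X/X../.O.]: True

ply 1, O at ..X/X../.O. | (0,0)=-1→O.X/X../.O.; (0,1)=-1→.OX/X../.O.; (1,1)=-1→..X/XO./.O.; (1,2)=-1→..X/X.O/.O.; (2,0)=+1→..X/X../OO.*; (2,2)=-1→..X/X../.OO
ply 2, X at ..X/X../OO. | (0,0)=-1→X.X/X../OO.*; (0,1)=-1→.XX/X../OO.; (1,1)=-1→..X/XX./OO.; (1,2)=-1→..X/X.X/OO.; (2,2)=-1→..X/X../OOX
ply 3, O at X.X/X../OO. | (0,1)=+1→XOX/X../OO.*; (1,1)=+1→X.X/XO./OO.; (1,2)=+1→X.X/X.O/OO.; (2,2)=+1→X.X/X../OOO
ply 4, X at XOX/X../OO. | (1,1)=-1→XOX/XX./OO.*; (1,2)=-1→XOX/X.X/OO.; (2,2)=-1→XOX/X../OOX
ply 5, O at XOX/XX./OO. | (1,2)=+1→XOX/XXO/OO.*; (2,2)=+1→XOX/XX./OOO
ply 6: XOX/XXO/OO. is terminal -1 (X); from ..X/X../.O. depth 6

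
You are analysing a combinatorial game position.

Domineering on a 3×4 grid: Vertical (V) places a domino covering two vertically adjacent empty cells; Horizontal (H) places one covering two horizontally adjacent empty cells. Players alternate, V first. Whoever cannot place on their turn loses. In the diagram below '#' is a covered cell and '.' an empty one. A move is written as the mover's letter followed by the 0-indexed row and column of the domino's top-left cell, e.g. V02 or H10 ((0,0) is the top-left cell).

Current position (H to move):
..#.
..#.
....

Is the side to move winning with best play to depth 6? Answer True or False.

p1 H@[..#./..#./....]: H00[###./..#./....]-1 H10[..#./###./....]+1* H20[..#./..#./##..]-1 H21[..#./..#./.##.]-1 H22[..#./..#./..##]-1
p2 V@[..#./###./....]: V03[..##/####/....]-1* V13[..#./####/...#]-1
p3 H@[..##/####/....]: H00[####/####/....]+1* H20[..##/####/##..]+1 H21[..##/####/.##.]+1 H22[..##/####/..##]+1
p4 V@[####/####/....] terminal -1; root [..#./..#./....] d6

H winning at [..#./..#./....]: True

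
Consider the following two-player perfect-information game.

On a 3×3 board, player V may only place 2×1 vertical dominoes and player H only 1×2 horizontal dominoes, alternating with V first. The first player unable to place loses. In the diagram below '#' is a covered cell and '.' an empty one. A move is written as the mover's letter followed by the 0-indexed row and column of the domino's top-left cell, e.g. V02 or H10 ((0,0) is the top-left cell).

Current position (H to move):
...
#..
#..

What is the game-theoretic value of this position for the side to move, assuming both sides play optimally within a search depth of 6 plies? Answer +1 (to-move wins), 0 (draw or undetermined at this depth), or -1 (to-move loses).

value(.../#../#.., H) = +1

ply 1, H at .../#../#.. | H00=-1→##./#../#..; H01=-1→.##/#../#..; H11=+1→.../###/#..*; H21=-1→.../#../###
ply 2: .../###/#.. is terminal -1 (V); from .../#../#.. depth 6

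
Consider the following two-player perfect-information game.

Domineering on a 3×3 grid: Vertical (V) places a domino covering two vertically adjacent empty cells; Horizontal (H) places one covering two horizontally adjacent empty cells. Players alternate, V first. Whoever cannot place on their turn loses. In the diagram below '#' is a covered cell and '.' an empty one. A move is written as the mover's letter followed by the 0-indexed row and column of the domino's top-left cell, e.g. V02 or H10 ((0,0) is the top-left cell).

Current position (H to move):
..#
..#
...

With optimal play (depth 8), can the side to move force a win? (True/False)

[..#/..#/...] H move#1: H00:-1/###/..#/..., H10:+1/..#/###/...*, H20:-1/..#/..#/##., H21:-1/..#/..#/.##
[..#/###/...] end (terminal -1, V#2); searched ..#/..#/... to 8

H winning at [..#/..#/...]: True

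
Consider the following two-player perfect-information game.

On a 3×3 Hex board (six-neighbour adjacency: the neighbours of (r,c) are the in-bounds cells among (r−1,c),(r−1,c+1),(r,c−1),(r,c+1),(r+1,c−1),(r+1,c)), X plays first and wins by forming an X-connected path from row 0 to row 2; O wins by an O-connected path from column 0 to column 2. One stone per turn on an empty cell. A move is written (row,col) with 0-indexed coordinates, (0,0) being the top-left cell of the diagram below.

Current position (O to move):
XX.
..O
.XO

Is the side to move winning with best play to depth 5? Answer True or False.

O winning at [XX./..O/.XO]: True

[XX./..O/.XO] O move#1: (0,2):-1/XXO/..O/.XO, (1,0):-1/XX./O.O/.XO, (1,1):+1/XX./.OO/.XO*, (2,0):-1/XX./..O/OXO
[XX./.OO/.XO] X move#2: (0,2):-1/XXX/.OO/.XO*, (1,0):-1/XX./XOO/.XO, (2,0):-1/XX./.OO/XXO
[XXX/.OO/.XO] O move#3: (1,0):+1/XXX/OOO/.XO*, (2,0):+1/XXX/.OO/OXO
[XXX/OOO/.XO] end (terminal -1, X#4); searched XX./..O/.XO to 5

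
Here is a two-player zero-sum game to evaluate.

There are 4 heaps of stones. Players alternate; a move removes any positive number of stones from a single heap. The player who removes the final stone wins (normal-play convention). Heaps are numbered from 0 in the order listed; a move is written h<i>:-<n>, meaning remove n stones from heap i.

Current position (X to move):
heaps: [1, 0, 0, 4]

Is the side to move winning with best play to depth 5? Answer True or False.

[(1,0,0,4)] X move#1: h0:-1:-1/(0,0,0,4), h3:-1:-1/(1,0,0,3), h3:-2:-1/(1,0,0,2), h3:-3:+1/(1,0,0,1)*, h3:-4:-1/(1,0,0,0)
[(1,0,0,1)] O move#2: h0:-1:-1/(0,0,0,1)*, h3:-1:-1/(1,0,0,0)
[(0,0,0,1)] X move#3: h3:-1:+1/(0,0,0,0)*
[(0,0,0,0)] end (terminal -1, O#4); searched (1,0,0,4) to 5

X winning at [(1,0,0,4)]: True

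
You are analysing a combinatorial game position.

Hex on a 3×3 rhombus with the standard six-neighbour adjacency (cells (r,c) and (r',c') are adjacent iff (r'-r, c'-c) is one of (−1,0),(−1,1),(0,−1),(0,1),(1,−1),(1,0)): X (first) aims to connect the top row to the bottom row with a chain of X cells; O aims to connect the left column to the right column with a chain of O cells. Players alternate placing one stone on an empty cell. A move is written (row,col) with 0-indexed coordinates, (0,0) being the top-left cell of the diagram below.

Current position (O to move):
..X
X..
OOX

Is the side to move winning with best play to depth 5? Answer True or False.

O winning at [..X/X../OOX]: True

ply 1, O at ..X/X../OOX | (0,0)=-1→O.X/X../OOX; (0,1)=-1→.OX/X../OOX; (1,1)=-1→..X/XO./OOX; (1,2)=+1→..X/X.O/OOX*
ply 2: ..X/X.O/OOX is terminal -1 (X); from ..X/X../OOX depth 5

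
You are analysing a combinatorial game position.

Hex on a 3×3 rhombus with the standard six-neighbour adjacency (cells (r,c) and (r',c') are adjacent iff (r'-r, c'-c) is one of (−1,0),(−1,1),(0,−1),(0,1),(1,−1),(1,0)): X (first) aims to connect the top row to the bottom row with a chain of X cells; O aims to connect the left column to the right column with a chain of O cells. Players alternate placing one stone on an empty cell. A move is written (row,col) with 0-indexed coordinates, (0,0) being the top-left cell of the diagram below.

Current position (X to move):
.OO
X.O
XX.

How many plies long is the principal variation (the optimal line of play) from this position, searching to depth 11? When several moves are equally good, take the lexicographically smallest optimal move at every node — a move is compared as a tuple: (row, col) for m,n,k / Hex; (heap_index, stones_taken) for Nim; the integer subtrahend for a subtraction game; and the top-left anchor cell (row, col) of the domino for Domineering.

PV length from [.OO/X.O/XX.]: 1 ply

ply 1, X at .OO/X.O/XX. | (0,0)=+1→XOO/X.O/XX.*; (1,1)=-1→.OO/XXO/XX.; (2,2)=-1→.OO/X.O/XXX
ply 2: XOO/X.O/XX. is terminal -1 (O); from .OO/X.O/XX. depth 11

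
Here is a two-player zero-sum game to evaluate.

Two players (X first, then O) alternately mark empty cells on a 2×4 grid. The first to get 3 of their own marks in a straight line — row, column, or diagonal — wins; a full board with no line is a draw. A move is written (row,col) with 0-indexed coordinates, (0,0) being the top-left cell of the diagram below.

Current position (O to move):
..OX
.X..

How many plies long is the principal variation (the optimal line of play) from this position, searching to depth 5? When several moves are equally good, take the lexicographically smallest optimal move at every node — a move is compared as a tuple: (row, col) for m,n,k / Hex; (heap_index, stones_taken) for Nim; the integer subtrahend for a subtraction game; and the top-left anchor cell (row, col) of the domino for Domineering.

PV length from [..OX/.X..]: 5 plies

ply 1, O at ..OX/.X.. | (0,0)=+0→O.OX/.X..*; (0,1)=+0→.OOX/.X..; (1,0)=+0→..OX/OX..; (1,2)=+0→..OX/.XO.; (1,3)=+0→..OX/.X.O
ply 2, X at O.OX/.X.. | (0,1)=+0→OXOX/.X..*; (1,0)=-1→O.OX/XX..; (1,2)=-1→O.OX/.XX.; (1,3)=-1→O.OX/.X.X
ply 3, O at OXOX/.X.. | (1,0)=+0→OXOX/OX..*; (1,2)=+0→OXOX/.XO.; (1,3)=+0→OXOX/.X.O
ply 4, X at OXOX/OX.. | (1,2)=+0→OXOX/OXX.*; (1,3)=+0→OXOX/OX.X
ply 5, O at OXOX/OXX. | (1,3)=+0→OXOX/OXXO*
ply 6: OXOX/OXXO is terminal +0 (X); from ..OX/.X.. depth 5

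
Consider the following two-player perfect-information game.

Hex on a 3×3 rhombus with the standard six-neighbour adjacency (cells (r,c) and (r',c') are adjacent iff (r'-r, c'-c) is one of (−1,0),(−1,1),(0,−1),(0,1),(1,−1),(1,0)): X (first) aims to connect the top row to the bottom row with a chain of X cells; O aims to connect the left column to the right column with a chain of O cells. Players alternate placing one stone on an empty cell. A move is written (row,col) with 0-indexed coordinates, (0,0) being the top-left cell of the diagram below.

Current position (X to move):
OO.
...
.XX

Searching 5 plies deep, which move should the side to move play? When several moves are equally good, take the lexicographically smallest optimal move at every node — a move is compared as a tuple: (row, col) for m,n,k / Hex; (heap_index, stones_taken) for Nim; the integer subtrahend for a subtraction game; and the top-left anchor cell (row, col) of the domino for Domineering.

[OO./.../.XX] X move#1: (0,2):+1/OOX/.../.XX*, (1,0):-1/OO./X../.XX, (1,1):-1/OO./.X./.XX, (1,2):-1/OO./..X/.XX, (2,0):-1/OO./.../XXX
[OOX/.../.XX] O move#2: (1,0):-1/OOX/O../.XX*, (1,1):-1/OOX/.O./.XX, (1,2):-1/OOX/..O/.XX, (2,0):-1/OOX/.../OXX
[OOX/O../.XX] X move#3: (1,1):+1/OOX/OX./.XX*, (1,2):+1/OOX/O.X/.XX, (2,0):+1/OOX/O../XXX
[OOX/OX./.XX] end (terminal -1, O#4); searched OO./.../.XX to 5

X's best at [OO./.../.XX]: (0,2)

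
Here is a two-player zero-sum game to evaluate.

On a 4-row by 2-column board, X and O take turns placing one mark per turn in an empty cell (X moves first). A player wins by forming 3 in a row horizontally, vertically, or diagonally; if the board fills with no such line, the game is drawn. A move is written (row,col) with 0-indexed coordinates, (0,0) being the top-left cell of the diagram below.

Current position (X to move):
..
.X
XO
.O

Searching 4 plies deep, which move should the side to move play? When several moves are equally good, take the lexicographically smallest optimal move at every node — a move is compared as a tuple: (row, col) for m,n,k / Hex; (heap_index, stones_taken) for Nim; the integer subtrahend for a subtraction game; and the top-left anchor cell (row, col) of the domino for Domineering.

X's best at [../.X/XO/.O]: (1,0)

[../.X/XO/.O] X move#1: (0,0):+0/X./.X/XO/.O, (0,1):+0/.X/.X/XO/.O, (1,0):+1/../XX/XO/.O*, (3,0):+0/../.X/XO/XO
[../XX/XO/.O] O move#2: (0,0):-1/O./XX/XO/.O*, (0,1):-1/.O/XX/XO/.O, (3,0):-1/../XX/XO/OO
[O./XX/XO/.O] X move#3: (0,1):+0/OX/XX/XO/.O, (3,0):+1/O./XX/XO/XO*
[O./XX/XO/XO] end (terminal -1, O#4); searched ../.X/XO/.O to 4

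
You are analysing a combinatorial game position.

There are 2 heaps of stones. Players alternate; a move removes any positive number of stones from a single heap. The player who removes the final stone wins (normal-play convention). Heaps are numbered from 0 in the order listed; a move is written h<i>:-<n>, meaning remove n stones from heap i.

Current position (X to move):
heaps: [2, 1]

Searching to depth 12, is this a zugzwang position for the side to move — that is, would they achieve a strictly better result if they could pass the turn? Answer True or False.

zugzwang((2,1), X) = False

ply 1, X at (2,1) | h0:-1=+1→(1,1)*; h0:-2=-1→(0,1); h1:-1=-1→(2,0)
ply 2, O at (1,1) | h0:-1=-1→(0,1)*; h1:-1=-1→(1,0)
ply 3, X at (0,1) | h1:-1=+1→(0,0)*
ply 4: (0,0) is terminal -1 (O); from (2,1) depth 12
pass branch (O moves first from the same position):
  | ply 1, O at (2,1) | h0:-1=+1→(1,1)*; h0:-2=-1→(0,1); h1:-1=-1→(2,0)
  | ply 2, X at (1,1) | h0:-1=-1→(0,1)*; h1:-1=-1→(1,0)
  | ply 3, O at (0,1) | h1:-1=+1→(0,0)*
  | ply 4: (0,0) is terminal -1 (X); from (2,1) depth 12
X moving scores +1; X passing scores -1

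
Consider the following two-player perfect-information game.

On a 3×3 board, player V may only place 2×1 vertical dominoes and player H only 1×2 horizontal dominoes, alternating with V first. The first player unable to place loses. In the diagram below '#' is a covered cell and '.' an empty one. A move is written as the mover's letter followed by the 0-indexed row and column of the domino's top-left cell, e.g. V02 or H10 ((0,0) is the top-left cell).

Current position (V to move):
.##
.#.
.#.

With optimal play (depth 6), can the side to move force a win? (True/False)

V winning at [.##/.#./.#.]: True

ply 1, V at .##/.#./.#. | V00=+1→###/##./.#.*; V10=+1→.##/##./##.; V12=+1→.##/.##/.##
ply 2: ###/##./.#. is terminal -1 (H); from .##/.#./.#. depth 6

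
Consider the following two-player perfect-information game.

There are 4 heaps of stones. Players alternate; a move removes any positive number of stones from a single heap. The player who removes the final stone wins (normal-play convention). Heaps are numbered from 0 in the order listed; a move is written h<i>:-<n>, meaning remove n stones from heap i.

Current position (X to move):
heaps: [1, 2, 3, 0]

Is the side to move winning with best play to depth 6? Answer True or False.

X winning at [(1,2,3,0)]: False

p1 X@[(1,2,3,0)]: h0:-1[(0,2,3,0)]-1* h1:-1[(1,1,3,0)]-1 h1:-2[(1,0,3,0)]-1 h2:-1[(1,2,2,0)]-1 h2:-2[(1,2,1,0)]-1 h2:-3[(1,2,0,0)]-1
p2 O@[(0,2,3,0)]: h1:-1[(0,1,3,0)]-1 h1:-2[(0,0,3,0)]-1 h2:-1[(0,2,2,0)]+1* h2:-2[(0,2,1,0)]-1 h2:-3[(0,2,0,0)]-1
p3 X@[(0,2,2,0)]: h1:-1[(0,1,2,0)]-1* h1:-2[(0,0,2,0)]-1 h2:-1[(0,2,1,0)]-1 h2:-2[(0,2,0,0)]-1
p4 O@[(0,1,2,0)]: h1:-1[(0,0,2,0)]-1 h2:-1[(0,1,1,0)]+1* h2:-2[(0,1,0,0)]-1
p5 X@[(0,1,1,0)]: h1:-1[(0,0,1,0)]-1* h2:-1[(0,1,0,0)]-1
p6 O@[(0,0,1,0)]: h2:-1[(0,0,0,0)]+1*
p7 X@[(0,0,0,0)] terminal -1; root [(1,2,3,0)] d6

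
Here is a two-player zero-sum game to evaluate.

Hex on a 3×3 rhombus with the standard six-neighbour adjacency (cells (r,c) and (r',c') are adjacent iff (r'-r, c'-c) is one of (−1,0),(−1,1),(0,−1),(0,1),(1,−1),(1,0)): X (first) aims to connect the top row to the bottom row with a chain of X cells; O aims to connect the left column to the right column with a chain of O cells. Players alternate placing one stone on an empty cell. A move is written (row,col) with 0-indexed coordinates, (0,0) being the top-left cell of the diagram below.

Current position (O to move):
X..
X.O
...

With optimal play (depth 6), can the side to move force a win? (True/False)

O winning at [X../X.O/...]: True

p1 O@[X../X.O/...]: (0,1)[XO./X.O/...]-1 (0,2)[X.O/X.O/...]-1 (1,1)[X../XOO/...]-1 (2,0)[X../X.O/O..]+1* (2,1)[X../X.O/.O.]-1 (2,2)[X../X.O/..O]-1
p2 X@[X../X.O/O..]: (0,1)[XX./X.O/O..]-1* (0,2)[X.X/X.O/O..]-1 (1,1)[X../XXO/O..]-1 (2,1)[X../X.O/OX.]-1 (2,2)[X../X.O/O.X]-1
p3 O@[XX./X.O/O..]: (0,2)[XXO/X.O/O..]+1* (1,1)[XX./XOO/O..]+1 (2,1)[XX./X.O/OO.]+1 (2,2)[XX./X.O/O.O]+1
p4 X@[XXO/X.O/O..]: (1,1)[XXO/XXO/O..]-1* (2,1)[XXO/X.O/OX.]-1 (2,2)[XXO/X.O/O.X]-1
p5 O@[XXO/XXO/O..]: (2,1)[XXO/XXO/OO.]+1* (2,2)[XXO/XXO/O.O]-1
p6 X@[XXO/XXO/OO.] terminal -1; root [X../X.O/...] d6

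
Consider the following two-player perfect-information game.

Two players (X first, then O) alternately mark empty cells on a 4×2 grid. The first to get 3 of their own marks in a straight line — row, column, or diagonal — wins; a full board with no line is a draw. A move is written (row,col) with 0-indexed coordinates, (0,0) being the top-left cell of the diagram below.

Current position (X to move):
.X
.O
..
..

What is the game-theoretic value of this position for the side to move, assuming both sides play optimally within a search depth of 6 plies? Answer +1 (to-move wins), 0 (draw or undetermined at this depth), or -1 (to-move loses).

p1 X@[.X/.O/../..]: (0,0)[XX/.O/../..]+0* (1,0)[.X/XO/../..]+0 (2,0)[.X/.O/X./..]+0 (2,1)[.X/.O/.X/..]+0 (3,0)[.X/.O/../X.]+0 (3,1)[.X/.O/../.X]+0
p2 O@[XX/.O/../..]: (1,0)[XX/OO/../..]+0* (2,0)[XX/.O/O./..]+0 (2,1)[XX/.O/.O/..]+0 (3,0)[XX/.O/../O.]+0 (3,1)[XX/.O/../.O]+0
p3 X@[XX/OO/../..]: (2,0)[XX/OO/X./..]+0* (2,1)[XX/OO/.X/..]+0 (3,0)[XX/OO/../X.]+0 (3,1)[XX/OO/../.X]+0
p4 O@[XX/OO/X./..]: (2,1)[XX/OO/XO/..]+0* (3,0)[XX/OO/X./O.]+0 (3,1)[XX/OO/X./.O]+0
p5 X@[XX/OO/XO/..]: (3,0)[XX/OO/XO/X.]-1 (3,1)[XX/OO/XO/.X]+0*
p6 O@[XX/OO/XO/.X]: (3,0)[XX/OO/XO/OX]+0*
p7 X@[XX/OO/XO/OX] terminal +0; root [.X/.O/../..] d6

value(.X/.O/../.., X) = 0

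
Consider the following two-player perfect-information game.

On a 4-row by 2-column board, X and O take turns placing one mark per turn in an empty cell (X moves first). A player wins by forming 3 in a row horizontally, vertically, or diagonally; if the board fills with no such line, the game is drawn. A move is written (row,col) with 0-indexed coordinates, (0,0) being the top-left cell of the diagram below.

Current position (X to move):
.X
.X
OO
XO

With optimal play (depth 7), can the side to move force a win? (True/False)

X winning at [.X/.X/OO/XO]: False

ply 1, X at .X/.X/OO/XO | (0,0)=+0→XX/.X/OO/XO*; (1,0)=+0→.X/XX/OO/XO
ply 2, O at XX/.X/OO/XO | (1,0)=+0→XX/OX/OO/XO*
ply 3: XX/OX/OO/XO is terminal +0 (X); from .X/.X/OO/XO depth 7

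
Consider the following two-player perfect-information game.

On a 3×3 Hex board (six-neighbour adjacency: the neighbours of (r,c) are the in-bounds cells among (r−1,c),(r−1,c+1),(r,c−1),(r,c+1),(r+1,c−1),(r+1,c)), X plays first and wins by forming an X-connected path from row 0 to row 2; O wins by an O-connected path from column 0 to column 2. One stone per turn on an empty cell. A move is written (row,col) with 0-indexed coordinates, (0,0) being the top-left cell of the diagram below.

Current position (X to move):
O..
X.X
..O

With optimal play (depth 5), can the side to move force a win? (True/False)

X winning at [O../X.X/..O]: True

p1 X@[O../X.X/..O]: (0,1)[OX./X.X/..O]+1* (0,2)[O.X/X.X/..O]+1 (1,1)[O../XXX/..O]+1 (2,0)[O../X.X/X.O]+1 (2,1)[O../X.X/.XO]+1
p2 O@[OX./X.X/..O]: (0,2)[OXO/X.X/..O]-1* (1,1)[OX./XOX/..O]-1 (2,0)[OX./X.X/O.O]-1 (2,1)[OX./X.X/.OO]-1
p3 X@[OXO/X.X/..O]: (1,1)[OXO/XXX/..O]+1* (2,0)[OXO/X.X/X.O]+1 (2,1)[OXO/X.X/.XO]+1
p4 O@[OXO/XXX/..O]: (2,0)[OXO/XXX/O.O]-1* (2,1)[OXO/XXX/.OO]-1
p5 X@[OXO/XXX/O.O]: (2,1)[OXO/XXX/OXO]+1*
p6 O@[OXO/XXX/OXO] terminal -1; root [O../X.X/..O] d5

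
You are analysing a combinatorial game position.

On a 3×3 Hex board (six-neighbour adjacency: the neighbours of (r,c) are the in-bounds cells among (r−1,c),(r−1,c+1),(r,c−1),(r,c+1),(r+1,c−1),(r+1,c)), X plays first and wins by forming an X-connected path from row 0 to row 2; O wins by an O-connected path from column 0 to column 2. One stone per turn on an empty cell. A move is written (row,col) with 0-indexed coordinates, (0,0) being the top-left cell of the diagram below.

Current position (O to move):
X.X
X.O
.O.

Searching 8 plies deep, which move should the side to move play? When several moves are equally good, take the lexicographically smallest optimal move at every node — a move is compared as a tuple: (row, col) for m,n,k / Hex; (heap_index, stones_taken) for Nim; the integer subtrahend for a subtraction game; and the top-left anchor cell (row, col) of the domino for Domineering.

ply 1, O at X.X/X.O/.O. | (0,1)=-1→XOX/X.O/.O.; (1,1)=-1→X.X/XOO/.O.; (2,0)=+1→X.X/X.O/OO.*; (2,2)=-1→X.X/X.O/.OO
ply 2: X.X/X.O/OO. is terminal -1 (X); from X.X/X.O/.O. depth 8

O's best at [X.X/X.O/.O.]: (2,0)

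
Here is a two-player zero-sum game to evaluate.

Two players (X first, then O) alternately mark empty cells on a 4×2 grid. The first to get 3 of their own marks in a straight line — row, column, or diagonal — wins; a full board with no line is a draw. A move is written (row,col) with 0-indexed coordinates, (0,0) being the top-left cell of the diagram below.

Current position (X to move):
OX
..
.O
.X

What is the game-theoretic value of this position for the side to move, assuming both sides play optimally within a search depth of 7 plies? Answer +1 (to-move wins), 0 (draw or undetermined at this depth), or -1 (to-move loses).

[OX/../.O/.X] X move#1: (1,0):+0/OX/X./.O/.X*, (1,1):+0/OX/.X/.O/.X, (2,0):+0/OX/../XO/.X, (3,0):+0/OX/../.O/XX
[OX/X./.O/.X] O move#2: (1,1):+0/OX/XO/.O/.X*, (2,0):+0/OX/X./OO/.X, (3,0):+0/OX/X./.O/OX
[OX/XO/.O/.X] X move#3: (2,0):+0/OX/XO/XO/.X*, (3,0):+0/OX/XO/.O/XX
[OX/XO/XO/.X] O move#4: (3,0):+0/OX/XO/XO/OX*
[OX/XO/XO/OX] end (terminal +0, X#5); searched OX/../.O/.X to 7

value(OX/../.O/.X, X) = 0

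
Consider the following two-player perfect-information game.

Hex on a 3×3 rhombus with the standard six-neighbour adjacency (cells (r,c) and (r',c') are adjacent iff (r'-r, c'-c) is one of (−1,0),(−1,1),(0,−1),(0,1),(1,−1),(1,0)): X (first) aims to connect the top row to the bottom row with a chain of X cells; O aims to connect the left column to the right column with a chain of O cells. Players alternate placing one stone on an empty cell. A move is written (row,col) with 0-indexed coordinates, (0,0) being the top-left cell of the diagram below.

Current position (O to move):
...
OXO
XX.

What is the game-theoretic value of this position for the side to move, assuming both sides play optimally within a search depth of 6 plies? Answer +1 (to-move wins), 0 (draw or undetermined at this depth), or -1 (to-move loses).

value(.../OXO/XX., O) = -1

p1 O@[.../OXO/XX.]: (0,0)[O../OXO/XX.]-1* (0,1)[.O./OXO/XX.]-1 (0,2)[..O/OXO/XX.]-1 (2,2)[.../OXO/XXO]-1
p2 X@[O../OXO/XX.]: (0,1)[OX./OXO/XX.]+1* (0,2)[O.X/OXO/XX.]+1 (2,2)[O../OXO/XXX]+1
p3 O@[OX./OXO/XX.] terminal -1; root [.../OXO/XX.] d6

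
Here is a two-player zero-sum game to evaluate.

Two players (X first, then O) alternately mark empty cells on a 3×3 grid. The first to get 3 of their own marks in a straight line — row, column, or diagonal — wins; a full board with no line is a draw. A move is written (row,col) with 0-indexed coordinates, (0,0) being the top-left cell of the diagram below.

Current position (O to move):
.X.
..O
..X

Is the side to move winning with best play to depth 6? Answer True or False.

ply 1, O at .X./..O/..X | (0,0)=-1→OX./..O/..X; (0,2)=-1→.XO/..O/..X; (1,0)=-1→.X./O.O/..X; (1,1)=+0→.X./.OO/..X*; (2,0)=-1→.X./..O/O.X; (2,1)=-1→.X./..O/.OX
ply 2, X at .X./.OO/..X | (0,0)=-1→XX./.OO/..X; (0,2)=-1→.XX/.OO/..X; (1,0)=+0→.X./XOO/..X*; (2,0)=-1→.X./.OO/X.X; (2,1)=-1→.X./.OO/.XX
ply 3, O at .X./XOO/..X | (0,0)=+0→OX./XOO/..X*; (0,2)=-1→.XO/XOO/..X; (2,0)=+0→.X./XOO/O.X; (2,1)=-1→.X./XOO/.OX
ply 4, X at OX./XOO/..X | (0,2)=+0→OXX/XOO/..X*; (2,0)=+0→OX./XOO/X.X; (2,1)=+0→OX./XOO/.XX
ply 5, O at OXX/XOO/..X | (2,0)=+0→OXX/XOO/O.X*; (2,1)=+0→OXX/XOO/.OX
ply 6, X at OXX/XOO/O.X | (2,1)=+0→OXX/XOO/OXX*
ply 7: OXX/XOO/OXX is terminal +0 (O); from .X./..O/..X depth 6

O winning at [.X./..O/..X]: False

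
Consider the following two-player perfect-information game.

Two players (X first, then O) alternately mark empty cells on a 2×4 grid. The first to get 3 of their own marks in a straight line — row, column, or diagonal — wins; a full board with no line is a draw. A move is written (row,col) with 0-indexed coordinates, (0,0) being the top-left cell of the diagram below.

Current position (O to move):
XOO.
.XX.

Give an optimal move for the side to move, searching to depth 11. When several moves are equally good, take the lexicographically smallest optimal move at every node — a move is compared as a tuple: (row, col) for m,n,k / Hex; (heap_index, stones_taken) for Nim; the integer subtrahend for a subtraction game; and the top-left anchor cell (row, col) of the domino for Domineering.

O's best at [XOO./.XX.]: (0,3)

[XOO./.XX.] O move#1: (0,3):+1/XOOO/.XX.*, (1,0):-1/XOO./OXX., (1,3):-1/XOO./.XXO
[XOOO/.XX.] end (terminal -1, X#2); searched XOO./.XX. to 11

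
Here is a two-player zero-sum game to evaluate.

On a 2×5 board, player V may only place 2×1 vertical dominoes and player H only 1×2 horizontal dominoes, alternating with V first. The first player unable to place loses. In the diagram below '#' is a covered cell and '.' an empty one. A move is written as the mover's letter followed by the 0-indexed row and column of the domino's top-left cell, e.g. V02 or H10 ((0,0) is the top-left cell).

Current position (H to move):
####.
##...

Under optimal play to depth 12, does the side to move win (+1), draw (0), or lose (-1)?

p1 H@[####./##...]: H12[####./####.]-1 H13[####./##.##]+1*
p2 V@[####./##.##] terminal -1; root [####./##...] d12

value(####./##..., H) = +1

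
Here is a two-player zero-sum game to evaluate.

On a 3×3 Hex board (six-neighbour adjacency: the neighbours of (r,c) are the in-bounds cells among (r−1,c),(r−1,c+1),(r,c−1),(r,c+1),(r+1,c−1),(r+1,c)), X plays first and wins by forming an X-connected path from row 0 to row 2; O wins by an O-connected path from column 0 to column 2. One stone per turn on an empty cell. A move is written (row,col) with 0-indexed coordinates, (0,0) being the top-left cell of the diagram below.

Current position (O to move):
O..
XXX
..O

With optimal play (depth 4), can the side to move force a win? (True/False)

ply 1, O at O../XXX/..O | (0,1)=-1→OO./XXX/..O*; (0,2)=-1→O.O/XXX/..O; (2,0)=-1→O../XXX/O.O; (2,1)=-1→O../XXX/.OO
ply 2, X at OO./XXX/..O | (0,2)=+1→OOX/XXX/..O*; (2,0)=-1→OO./XXX/X.O; (2,1)=-1→OO./XXX/.XO
ply 3, O at OOX/XXX/..O | (2,0)=-1→OOX/XXX/O.O*; (2,1)=-1→OOX/XXX/.OO
ply 4, X at OOX/XXX/O.O | (2,1)=+1→OOX/XXX/OXO*
ply 5: OOX/XXX/OXO is terminal -1 (O); from O../XXX/..O depth 4

O winning at [O../XXX/..O]: False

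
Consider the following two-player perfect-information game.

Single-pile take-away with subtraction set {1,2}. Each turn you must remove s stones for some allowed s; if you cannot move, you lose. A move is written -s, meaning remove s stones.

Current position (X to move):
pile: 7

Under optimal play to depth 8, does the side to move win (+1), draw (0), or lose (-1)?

p1 X@[7]: -1[6]+1* -2[5]-1
p2 O@[6]: -1[5]-1* -2[4]-1
p3 X@[5]: -1[4]-1 -2[3]+1*
p4 O@[3]: -1[2]-1* -2[1]-1
p5 X@[2]: -1[1]-1 -2[0]+1*
p6 O@[0] terminal -1; root [7] d8

value(7, X) = +1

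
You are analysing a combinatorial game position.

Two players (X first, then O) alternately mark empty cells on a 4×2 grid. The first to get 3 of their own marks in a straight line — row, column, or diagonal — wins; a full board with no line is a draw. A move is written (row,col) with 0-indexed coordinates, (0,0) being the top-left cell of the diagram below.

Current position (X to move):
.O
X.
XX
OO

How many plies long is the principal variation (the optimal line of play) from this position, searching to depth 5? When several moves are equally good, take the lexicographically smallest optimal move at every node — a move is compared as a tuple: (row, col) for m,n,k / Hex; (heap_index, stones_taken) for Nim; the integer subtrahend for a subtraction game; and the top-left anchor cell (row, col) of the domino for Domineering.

p1 X@[.O/X./XX/OO]: (0,0)[XO/X./XX/OO]+1* (1,1)[.O/XX/XX/OO]+0
p2 O@[XO/X./XX/OO] terminal -1; root [.O/X./XX/OO] d5

PV length from [.O/X./XX/OO]: 1 ply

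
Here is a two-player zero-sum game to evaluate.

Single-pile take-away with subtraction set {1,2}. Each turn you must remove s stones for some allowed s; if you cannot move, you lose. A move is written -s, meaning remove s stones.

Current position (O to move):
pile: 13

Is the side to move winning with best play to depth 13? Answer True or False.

[13] O move#1: -1:+1/12*, -2:-1/11
[12] X move#2: -1:-1/11*, -2:-1/10
[11] O move#3: -1:-1/10, -2:+1/9*
[9] X move#4: -1:-1/8*, -2:-1/7
[8] O move#5: -1:-1/7, -2:+1/6*
[6] X move#6: -1:-1/5*, -2:-1/4
[5] O move#7: -1:-1/4, -2:+1/3*
[3] X move#8: -1:-1/2*, -2:-1/1
[2] O move#9: -1:-1/1, -2:+1/0*
[0] end (terminal -1, X#10); searched 13 to 13

O winning at [13]: True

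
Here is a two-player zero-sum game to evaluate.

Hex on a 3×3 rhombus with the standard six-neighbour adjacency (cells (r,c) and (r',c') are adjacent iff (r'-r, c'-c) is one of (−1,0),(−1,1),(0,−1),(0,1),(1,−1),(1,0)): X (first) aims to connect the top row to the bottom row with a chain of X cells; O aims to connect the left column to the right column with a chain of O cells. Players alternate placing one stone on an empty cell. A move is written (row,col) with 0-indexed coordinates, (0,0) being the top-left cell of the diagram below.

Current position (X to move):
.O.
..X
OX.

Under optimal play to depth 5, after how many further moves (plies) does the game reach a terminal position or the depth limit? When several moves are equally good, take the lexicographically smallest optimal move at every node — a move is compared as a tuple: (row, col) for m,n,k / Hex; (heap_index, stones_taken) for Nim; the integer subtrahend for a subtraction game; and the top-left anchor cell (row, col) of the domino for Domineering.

p1 X@[.O./..X/OX.]: (0,0)[XO./..X/OX.]-1 (0,2)[.OX/..X/OX.]+1* (1,0)[.O./X.X/OX.]-1 (1,1)[.O./.XX/OX.]-1 (2,2)[.O./..X/OXX]-1
p2 O@[.OX/..X/OX.] terminal -1; root [.O./..X/OX.] d5

PV length from [.O./..X/OX.]: 1 ply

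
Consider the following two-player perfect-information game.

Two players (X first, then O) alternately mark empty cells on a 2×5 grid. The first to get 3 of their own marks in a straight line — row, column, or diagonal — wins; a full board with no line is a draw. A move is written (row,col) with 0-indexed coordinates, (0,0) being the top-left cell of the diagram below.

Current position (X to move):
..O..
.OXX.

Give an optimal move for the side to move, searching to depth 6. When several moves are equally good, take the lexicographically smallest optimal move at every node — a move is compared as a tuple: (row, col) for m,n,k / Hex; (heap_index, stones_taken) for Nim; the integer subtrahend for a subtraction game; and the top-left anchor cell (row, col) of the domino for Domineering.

X's best at [..O../.OXX.]: (1,4)

ply 1, X at ..O../.OXX. | (0,0)=+0→X.O../.OXX.; (0,1)=+0→.XO../.OXX.; (0,3)=+0→..OX./.OXX.; (0,4)=+0→..O.X/.OXX.; (1,0)=+0→..O../XOXX.; (1,4)=+1→..O../.OXXX*
ply 2: ..O../.OXXX is terminal -1 (O); from ..O../.OXX. depth 6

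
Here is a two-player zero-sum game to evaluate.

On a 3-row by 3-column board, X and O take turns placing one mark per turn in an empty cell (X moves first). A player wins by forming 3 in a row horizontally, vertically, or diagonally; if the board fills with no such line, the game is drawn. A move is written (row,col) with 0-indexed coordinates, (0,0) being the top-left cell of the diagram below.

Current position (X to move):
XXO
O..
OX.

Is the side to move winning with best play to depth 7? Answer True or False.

X winning at [XXO/O../OX.]: True

p1 X@[XXO/O../OX.]: (1,1)[XXO/OX./OX.]+1* (1,2)[XXO/O.X/OX.]-1 (2,2)[XXO/O../OXX]-1
p2 O@[XXO/OX./OX.] terminal -1; root [XXO/O../OX.] d7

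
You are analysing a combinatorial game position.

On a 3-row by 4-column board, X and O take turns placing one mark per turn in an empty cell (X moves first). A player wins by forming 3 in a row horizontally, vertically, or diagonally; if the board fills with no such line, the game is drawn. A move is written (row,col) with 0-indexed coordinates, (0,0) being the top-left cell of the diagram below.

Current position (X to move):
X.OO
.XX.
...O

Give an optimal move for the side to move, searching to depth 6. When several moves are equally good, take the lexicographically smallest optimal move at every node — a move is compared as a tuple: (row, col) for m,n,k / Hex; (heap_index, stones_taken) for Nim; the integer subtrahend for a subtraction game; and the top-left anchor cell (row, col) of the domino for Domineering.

[X.OO/.XX./...O] X move#1: (0,1):-1/XXOO/.XX./...O, (1,0):+1/X.OO/XXX./...O*, (1,3):+1/X.OO/.XXX/...O, (2,0):-1/X.OO/.XX./X..O, (2,1):-1/X.OO/.XX./.X.O, (2,2):+1/X.OO/.XX./..XO
[X.OO/XXX./...O] end (terminal -1, O#2); searched X.OO/.XX./...O to 6

X's best at [X.OO/.XX./...O]: (1,0)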